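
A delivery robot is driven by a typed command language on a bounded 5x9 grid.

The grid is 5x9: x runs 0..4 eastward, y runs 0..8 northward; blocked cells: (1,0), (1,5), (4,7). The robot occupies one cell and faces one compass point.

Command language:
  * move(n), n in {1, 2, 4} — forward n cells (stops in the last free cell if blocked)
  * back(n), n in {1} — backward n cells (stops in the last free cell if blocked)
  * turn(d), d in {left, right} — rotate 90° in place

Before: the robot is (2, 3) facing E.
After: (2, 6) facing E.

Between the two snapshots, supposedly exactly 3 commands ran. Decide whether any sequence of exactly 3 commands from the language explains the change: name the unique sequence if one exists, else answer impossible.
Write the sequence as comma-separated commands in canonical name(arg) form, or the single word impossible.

impossible

no 3-step route produces this change.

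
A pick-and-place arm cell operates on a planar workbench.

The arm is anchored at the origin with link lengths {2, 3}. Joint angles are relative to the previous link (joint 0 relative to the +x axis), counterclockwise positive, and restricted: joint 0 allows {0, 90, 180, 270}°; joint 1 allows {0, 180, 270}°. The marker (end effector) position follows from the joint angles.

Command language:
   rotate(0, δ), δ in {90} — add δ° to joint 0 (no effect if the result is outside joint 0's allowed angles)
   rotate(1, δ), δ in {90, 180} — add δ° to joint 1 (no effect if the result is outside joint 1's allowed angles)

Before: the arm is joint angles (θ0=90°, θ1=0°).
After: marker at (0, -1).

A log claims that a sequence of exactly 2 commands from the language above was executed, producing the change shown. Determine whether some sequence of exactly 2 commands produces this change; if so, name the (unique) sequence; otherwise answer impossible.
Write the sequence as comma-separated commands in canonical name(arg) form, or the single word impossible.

rotate(1, 90), rotate(1, 180)

key: order matters: swapping rotate(1, 90) and rotate(1, 180) lands elsewhere
from: joint angles (θ0=90°, θ1=0°)
1. rotate(1, 90) → joint angles (θ0=90°, θ1=0°)
2. rotate(1, 180) → joint angles (θ0=90°, θ1=180°)
all 9 alternatives checked — unique.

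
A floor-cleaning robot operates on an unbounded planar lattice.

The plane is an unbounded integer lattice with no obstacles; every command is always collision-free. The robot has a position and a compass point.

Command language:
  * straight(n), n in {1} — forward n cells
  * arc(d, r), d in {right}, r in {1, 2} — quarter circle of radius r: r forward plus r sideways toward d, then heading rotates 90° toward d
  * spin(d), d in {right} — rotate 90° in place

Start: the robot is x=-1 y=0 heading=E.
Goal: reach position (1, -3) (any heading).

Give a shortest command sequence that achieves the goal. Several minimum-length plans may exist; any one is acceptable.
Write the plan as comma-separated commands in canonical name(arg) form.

arc(right, 2), straight(1)

begin: x=-1 y=0 heading=E
1. arc(right, 2) → x=1 y=-2 heading=S
2. straight(1) → x=1 y=-3 heading=S
minimal: 2 command(s), checked below 2.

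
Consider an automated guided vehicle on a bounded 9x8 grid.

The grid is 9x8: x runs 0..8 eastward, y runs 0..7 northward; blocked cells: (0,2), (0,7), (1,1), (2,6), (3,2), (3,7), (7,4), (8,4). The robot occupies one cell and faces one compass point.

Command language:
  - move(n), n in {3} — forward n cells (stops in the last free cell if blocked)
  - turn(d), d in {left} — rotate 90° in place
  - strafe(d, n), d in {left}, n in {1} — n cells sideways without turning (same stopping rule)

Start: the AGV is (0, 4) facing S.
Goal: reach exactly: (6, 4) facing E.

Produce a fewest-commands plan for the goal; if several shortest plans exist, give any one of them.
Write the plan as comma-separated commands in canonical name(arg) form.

turn(left), move(3), move(3)

from: (0, 4) facing S
t=1 turn(left) ⇒ (0, 4) facing E
t=2 move(3) ⇒ (3, 4) facing E
t=3 move(3) ⇒ (6, 4) facing E
nothing shorter than 3 reaches the goal.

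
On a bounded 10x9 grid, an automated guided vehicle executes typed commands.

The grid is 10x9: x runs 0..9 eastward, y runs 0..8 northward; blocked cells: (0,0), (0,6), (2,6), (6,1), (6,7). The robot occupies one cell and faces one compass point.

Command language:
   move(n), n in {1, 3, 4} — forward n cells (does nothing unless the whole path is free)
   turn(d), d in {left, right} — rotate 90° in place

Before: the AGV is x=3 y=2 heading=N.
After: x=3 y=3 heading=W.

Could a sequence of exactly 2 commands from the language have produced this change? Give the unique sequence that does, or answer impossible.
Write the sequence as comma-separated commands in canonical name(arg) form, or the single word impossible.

key: position moved to (3,3) AND the heading swung to W — translation plus rotation needed
t0: x=3 y=2 heading=N
t=1 move(1) ⇒ x=3 y=3 heading=N
t=2 turn(left) ⇒ x=3 y=3 heading=W
uniquely the one of 25 2-step routes that fits.

move(1), turn(left)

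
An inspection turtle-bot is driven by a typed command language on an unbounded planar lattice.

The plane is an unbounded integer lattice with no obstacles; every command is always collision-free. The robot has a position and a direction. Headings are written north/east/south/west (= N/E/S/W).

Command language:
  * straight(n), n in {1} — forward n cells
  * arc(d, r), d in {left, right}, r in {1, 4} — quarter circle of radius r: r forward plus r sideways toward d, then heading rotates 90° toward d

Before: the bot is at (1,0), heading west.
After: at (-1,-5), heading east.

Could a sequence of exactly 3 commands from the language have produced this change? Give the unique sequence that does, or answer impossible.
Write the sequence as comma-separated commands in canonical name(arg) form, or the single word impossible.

arc(left, 4), arc(left, 1), straight(1)

key: position moved to (-1,-5) AND the heading swung to E — translation plus rotation needed
from: at (1,0), heading west
1. arc(left, 4) → at (-3,-4), heading south
2. arc(left, 1) → at (-2,-5), heading east
3. straight(1) → at (-1,-5), heading east
no other 3-command option fits: unique.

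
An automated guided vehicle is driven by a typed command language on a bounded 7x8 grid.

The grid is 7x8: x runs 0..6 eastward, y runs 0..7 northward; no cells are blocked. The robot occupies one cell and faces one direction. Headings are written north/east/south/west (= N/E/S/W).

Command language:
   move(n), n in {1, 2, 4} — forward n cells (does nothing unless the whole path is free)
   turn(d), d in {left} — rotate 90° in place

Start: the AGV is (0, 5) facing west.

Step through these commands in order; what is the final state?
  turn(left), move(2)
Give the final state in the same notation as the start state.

(0, 3) facing south

t0: (0, 5) facing west
t=1 turn(left) ⇒ (0, 5) facing south
t=2 move(2) ⇒ (0, 3) facing south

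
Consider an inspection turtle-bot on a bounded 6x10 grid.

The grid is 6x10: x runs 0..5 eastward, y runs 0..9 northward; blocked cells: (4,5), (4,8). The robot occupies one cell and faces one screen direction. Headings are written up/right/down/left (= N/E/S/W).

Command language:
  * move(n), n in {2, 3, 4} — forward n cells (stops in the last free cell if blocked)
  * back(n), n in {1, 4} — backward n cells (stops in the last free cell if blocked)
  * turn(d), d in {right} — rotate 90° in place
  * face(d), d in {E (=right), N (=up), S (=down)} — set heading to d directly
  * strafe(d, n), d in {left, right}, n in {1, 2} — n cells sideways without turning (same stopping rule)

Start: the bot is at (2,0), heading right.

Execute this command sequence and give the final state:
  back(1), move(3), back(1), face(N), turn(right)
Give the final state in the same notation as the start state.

at (3,0), heading right

initial: at (2,0), heading right
1. back(1) → at (1,0), heading right
2. move(3) → at (4,0), heading right
3. back(1) → at (3,0), heading right
4. face(N) → at (3,0), heading up
5. turn(right) → at (3,0), heading right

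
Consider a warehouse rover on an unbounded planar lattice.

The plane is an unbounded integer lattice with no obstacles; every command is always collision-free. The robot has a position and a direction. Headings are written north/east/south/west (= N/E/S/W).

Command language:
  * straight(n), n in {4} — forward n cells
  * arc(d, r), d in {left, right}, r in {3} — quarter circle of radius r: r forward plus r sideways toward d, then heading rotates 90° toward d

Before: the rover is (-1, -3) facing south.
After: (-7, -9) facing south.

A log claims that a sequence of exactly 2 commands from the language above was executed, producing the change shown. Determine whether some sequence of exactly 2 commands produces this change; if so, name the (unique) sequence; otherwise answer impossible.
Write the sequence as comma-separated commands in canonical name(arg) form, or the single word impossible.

key: heading stays S — rotations cancel among the 2 commands
start: (-1, -3) facing south
step 1 (arc(right, 3)): (-4, -6) facing west
step 2 (arc(left, 3)): (-7, -9) facing south
uniquely the one of 9 2-step routes that fits.

arc(right, 3), arc(left, 3)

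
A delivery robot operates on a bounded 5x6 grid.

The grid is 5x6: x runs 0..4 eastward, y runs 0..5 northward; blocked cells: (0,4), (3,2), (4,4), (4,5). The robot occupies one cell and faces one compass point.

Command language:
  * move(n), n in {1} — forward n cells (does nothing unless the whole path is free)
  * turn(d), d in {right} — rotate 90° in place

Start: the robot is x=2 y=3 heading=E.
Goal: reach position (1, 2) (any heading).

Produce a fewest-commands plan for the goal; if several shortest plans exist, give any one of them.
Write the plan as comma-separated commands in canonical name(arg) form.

turn(right), move(1), turn(right), move(1)

initial: x=2 y=3 heading=E
t=1 turn(right) ⇒ x=2 y=3 heading=S
t=2 move(1) ⇒ x=2 y=2 heading=S
t=3 turn(right) ⇒ x=2 y=2 heading=W
t=4 move(1) ⇒ x=1 y=2 heading=W
nothing shorter than 4 reaches the goal.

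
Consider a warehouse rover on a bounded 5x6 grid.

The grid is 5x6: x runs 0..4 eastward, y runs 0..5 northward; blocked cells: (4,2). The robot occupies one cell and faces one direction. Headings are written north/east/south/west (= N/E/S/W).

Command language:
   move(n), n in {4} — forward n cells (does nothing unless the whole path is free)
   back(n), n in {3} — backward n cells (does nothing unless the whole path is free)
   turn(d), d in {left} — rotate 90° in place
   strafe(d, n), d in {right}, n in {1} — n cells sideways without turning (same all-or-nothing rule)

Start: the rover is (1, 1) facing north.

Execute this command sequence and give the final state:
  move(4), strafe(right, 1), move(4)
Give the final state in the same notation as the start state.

(2, 5) facing north

begin: (1, 1) facing north
[1] after move(4): (1, 5) facing north
[2] after strafe(right, 1): (2, 5) facing north
[3] after move(4): (2, 5) facing north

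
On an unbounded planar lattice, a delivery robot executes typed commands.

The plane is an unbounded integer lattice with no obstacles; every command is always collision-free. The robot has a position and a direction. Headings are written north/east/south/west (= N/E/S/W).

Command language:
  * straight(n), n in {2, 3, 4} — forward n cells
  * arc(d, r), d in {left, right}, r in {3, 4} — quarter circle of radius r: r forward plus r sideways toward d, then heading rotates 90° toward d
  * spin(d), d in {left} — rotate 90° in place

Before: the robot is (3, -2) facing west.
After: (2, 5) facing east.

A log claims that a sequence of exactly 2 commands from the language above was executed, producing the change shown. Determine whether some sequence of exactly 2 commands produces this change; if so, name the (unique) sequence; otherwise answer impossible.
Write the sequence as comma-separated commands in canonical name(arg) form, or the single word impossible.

arc(right, 4), arc(right, 3)

key: position moved to (2,5) AND the heading swung to E — translation plus rotation needed
from: (3, -2) facing west
1. arc(right, 4) → (-1, 2) facing north
2. arc(right, 3) → (2, 5) facing east
uniquely the one of 64 2-step routes that fits.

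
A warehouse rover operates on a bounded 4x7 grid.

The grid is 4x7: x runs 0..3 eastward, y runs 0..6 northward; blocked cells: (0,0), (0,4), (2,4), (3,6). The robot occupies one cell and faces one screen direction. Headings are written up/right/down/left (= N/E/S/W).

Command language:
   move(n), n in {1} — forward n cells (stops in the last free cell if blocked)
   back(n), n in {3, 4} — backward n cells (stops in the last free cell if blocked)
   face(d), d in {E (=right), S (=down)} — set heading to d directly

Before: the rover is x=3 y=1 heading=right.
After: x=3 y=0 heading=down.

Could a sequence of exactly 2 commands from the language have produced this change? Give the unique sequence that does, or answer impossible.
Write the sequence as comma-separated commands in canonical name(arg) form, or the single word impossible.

key: order matters: swapping face(S) and move(1) lands elsewhere
initial: x=3 y=1 heading=right
step 1 (face(S)): x=3 y=1 heading=down
step 2 (move(1)): x=3 y=0 heading=down
no other 2-command option fits: unique.

face(S), move(1)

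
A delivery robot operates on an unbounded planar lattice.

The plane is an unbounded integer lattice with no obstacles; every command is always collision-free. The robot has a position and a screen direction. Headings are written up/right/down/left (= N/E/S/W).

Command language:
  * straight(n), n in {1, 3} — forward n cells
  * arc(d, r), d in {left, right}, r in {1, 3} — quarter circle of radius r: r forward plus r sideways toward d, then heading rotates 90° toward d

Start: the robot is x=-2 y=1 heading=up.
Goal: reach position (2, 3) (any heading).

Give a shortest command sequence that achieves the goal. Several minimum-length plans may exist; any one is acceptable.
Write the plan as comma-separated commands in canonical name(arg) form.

begin: x=-2 y=1 heading=up
[1] after arc(right, 3): x=1 y=4 heading=right
[2] after arc(right, 1): x=2 y=3 heading=down
nothing shorter than 2 reaches the goal.

arc(right, 3), arc(right, 1)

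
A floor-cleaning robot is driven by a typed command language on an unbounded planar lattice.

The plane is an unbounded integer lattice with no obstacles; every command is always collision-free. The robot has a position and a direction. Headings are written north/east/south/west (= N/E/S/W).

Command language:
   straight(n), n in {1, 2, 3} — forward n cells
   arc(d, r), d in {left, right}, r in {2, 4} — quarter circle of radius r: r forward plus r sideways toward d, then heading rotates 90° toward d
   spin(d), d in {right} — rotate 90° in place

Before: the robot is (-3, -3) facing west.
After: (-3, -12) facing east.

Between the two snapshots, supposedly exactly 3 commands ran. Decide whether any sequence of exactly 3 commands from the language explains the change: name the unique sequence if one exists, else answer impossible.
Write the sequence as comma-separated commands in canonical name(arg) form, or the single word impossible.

key: cell and facing (now E) both changed — the 3 commands mix motion and turning
initial: (-3, -3) facing west
1. arc(left, 4) → (-7, -7) facing south
2. straight(1) → (-7, -8) facing south
3. arc(left, 4) → (-3, -12) facing east
no other 3-command option fits: unique.

arc(left, 4), straight(1), arc(left, 4)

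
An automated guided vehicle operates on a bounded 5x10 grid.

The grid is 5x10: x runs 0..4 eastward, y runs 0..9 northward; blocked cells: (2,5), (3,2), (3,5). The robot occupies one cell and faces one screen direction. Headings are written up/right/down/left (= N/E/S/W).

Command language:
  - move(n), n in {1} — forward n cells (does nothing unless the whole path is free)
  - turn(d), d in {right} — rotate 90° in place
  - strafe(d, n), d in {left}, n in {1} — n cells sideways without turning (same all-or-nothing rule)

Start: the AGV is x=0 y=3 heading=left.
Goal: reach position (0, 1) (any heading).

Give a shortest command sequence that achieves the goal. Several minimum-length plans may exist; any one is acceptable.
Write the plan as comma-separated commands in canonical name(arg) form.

begin: x=0 y=3 heading=left
step 1 (strafe(left, 1)): x=0 y=2 heading=left
step 2 (strafe(left, 1)): x=0 y=1 heading=left
no 1-step plan works, so 2 is optimal.

strafe(left, 1), strafe(left, 1)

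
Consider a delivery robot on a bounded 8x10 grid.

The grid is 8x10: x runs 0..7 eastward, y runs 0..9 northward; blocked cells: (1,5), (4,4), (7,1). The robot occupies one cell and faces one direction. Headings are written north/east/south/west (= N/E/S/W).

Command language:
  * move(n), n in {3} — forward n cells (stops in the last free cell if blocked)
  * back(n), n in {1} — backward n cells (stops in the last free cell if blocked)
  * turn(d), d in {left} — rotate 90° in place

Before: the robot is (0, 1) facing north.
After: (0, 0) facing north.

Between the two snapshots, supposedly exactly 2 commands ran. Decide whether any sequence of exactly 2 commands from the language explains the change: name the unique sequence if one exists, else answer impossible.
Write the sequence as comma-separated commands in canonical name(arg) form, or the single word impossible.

key: still facing N at the end — nothing in the sequence rotates
initial: (0, 1) facing north
t=1 back(1) ⇒ (0, 0) facing north
t=2 back(1) ⇒ (0, 0) facing north
no rival 2-sequence matches.

back(1), back(1)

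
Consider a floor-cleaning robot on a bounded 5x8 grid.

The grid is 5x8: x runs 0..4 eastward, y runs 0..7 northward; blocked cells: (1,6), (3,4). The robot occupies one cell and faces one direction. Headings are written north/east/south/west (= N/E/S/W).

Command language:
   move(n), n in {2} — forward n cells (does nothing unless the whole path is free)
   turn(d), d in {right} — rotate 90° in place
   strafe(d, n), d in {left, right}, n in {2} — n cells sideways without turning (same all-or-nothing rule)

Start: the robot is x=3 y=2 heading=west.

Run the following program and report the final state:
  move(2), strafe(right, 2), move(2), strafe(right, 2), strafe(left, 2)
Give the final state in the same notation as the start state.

t0: x=3 y=2 heading=west
step 1 (move(2)): x=1 y=2 heading=west
step 2 (strafe(right, 2)): x=1 y=4 heading=west
step 3 (move(2)): x=1 y=4 heading=west
step 4 (strafe(right, 2)): x=1 y=4 heading=west
step 5 (strafe(left, 2)): x=1 y=2 heading=west

x=1 y=2 heading=west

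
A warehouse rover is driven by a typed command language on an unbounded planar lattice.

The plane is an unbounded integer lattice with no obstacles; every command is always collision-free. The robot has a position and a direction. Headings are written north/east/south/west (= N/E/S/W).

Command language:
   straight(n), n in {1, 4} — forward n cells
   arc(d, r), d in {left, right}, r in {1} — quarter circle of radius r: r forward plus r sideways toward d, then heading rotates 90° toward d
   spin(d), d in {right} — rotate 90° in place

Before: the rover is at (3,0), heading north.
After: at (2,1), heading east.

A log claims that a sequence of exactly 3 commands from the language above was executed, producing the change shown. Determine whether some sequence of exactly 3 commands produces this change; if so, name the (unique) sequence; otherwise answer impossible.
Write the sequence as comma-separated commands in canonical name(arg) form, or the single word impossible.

arc(left, 1), spin(right), spin(right)

key: cell and facing (now E) both changed — the 3 commands mix motion and turning
start: at (3,0), heading north
[1] after arc(left, 1): at (2,1), heading west
[2] after spin(right): at (2,1), heading north
[3] after spin(right): at (2,1), heading east
no rival 3-sequence matches.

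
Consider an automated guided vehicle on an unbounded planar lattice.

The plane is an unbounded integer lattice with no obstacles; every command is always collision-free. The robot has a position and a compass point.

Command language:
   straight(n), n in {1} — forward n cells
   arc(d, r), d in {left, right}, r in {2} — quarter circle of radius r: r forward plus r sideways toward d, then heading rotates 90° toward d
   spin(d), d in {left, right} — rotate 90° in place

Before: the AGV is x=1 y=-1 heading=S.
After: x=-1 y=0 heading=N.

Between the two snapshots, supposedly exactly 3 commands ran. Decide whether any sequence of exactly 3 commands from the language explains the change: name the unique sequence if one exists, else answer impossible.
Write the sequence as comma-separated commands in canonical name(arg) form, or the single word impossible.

key: running arc(right, 2) before straight(1) would end elsewhere — order is forced
t0: x=1 y=-1 heading=S
t=1 straight(1) ⇒ x=1 y=-2 heading=S
t=2 spin(right) ⇒ x=1 y=-2 heading=W
t=3 arc(right, 2) ⇒ x=-1 y=0 heading=N
no other 3-command option fits: unique.

straight(1), spin(right), arc(right, 2)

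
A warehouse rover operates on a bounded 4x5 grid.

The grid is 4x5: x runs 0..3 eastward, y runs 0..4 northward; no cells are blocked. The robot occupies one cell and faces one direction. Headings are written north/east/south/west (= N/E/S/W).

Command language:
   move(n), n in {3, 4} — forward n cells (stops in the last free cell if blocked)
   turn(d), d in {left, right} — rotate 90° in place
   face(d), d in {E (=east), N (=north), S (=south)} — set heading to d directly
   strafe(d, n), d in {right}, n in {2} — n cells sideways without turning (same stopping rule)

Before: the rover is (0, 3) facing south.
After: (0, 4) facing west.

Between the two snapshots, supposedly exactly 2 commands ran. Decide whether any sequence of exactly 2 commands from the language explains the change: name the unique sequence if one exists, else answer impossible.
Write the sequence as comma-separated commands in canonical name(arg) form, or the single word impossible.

key: running strafe(right, 2) before turn(right) would end elsewhere — order is forced
from: (0, 3) facing south
1. turn(right) → (0, 3) facing west
2. strafe(right, 2) → (0, 4) facing west
no other 2-command option fits: unique.

turn(right), strafe(right, 2)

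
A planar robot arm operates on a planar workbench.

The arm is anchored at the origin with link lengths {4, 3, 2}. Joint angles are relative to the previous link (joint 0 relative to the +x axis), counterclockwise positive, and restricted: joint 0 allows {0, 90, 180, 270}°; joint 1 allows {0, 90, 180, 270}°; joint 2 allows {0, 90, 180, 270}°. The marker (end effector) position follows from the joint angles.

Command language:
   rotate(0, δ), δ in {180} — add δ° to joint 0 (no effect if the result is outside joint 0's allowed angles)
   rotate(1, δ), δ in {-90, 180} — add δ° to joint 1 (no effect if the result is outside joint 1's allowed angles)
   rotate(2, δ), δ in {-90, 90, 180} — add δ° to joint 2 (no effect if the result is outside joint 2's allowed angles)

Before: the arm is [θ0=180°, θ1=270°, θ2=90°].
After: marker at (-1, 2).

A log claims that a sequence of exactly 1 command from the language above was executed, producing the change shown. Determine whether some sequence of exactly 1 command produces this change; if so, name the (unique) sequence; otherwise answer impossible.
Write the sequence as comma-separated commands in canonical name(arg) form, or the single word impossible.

rotate(1, -90)

begin: [θ0=180°, θ1=270°, θ2=90°]
1. rotate(1, -90) → [θ0=180°, θ1=180°, θ2=90°]
all 6 alternatives checked — unique.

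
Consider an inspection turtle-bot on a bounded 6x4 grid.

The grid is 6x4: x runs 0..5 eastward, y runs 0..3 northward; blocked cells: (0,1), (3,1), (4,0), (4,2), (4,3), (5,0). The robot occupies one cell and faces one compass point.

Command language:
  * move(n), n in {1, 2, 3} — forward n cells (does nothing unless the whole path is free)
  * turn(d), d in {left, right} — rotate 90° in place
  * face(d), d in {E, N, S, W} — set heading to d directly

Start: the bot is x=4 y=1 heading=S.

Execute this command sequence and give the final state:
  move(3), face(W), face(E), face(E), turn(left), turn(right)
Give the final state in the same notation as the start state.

begin: x=4 y=1 heading=S
1. move(3) → x=4 y=1 heading=S
2. face(W) → x=4 y=1 heading=W
3. face(E) → x=4 y=1 heading=E
4. face(E) → x=4 y=1 heading=E
5. turn(left) → x=4 y=1 heading=N
6. turn(right) → x=4 y=1 heading=E

x=4 y=1 heading=E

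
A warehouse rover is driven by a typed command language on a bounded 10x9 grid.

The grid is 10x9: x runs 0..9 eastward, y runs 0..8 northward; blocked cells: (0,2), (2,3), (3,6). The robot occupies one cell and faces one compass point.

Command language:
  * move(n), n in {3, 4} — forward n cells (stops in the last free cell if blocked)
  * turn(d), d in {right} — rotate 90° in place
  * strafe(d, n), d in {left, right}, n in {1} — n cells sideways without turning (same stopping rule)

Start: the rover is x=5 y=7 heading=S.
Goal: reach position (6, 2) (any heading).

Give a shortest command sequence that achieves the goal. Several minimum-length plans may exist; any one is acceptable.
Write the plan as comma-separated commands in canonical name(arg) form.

strafe(left, 1), move(4), turn(right), strafe(left, 1)

start: x=5 y=7 heading=S
step 1 (strafe(left, 1)): x=6 y=7 heading=S
step 2 (move(4)): x=6 y=3 heading=S
step 3 (turn(right)): x=6 y=3 heading=W
step 4 (strafe(left, 1)): x=6 y=2 heading=W
shorter routes all fall short; 4 is best.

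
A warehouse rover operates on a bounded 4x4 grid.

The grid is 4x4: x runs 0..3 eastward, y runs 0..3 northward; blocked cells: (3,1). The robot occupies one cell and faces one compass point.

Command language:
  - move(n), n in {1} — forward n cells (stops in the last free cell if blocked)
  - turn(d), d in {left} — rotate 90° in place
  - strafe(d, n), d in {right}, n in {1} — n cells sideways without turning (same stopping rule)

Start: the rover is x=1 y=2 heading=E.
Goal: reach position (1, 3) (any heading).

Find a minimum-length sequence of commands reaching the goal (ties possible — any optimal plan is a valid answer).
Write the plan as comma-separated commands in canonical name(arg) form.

turn(left), move(1)

start: x=1 y=2 heading=E
step 1 (turn(left)): x=1 y=2 heading=N
step 2 (move(1)): x=1 y=3 heading=N
shorter routes all fall short; 2 is best.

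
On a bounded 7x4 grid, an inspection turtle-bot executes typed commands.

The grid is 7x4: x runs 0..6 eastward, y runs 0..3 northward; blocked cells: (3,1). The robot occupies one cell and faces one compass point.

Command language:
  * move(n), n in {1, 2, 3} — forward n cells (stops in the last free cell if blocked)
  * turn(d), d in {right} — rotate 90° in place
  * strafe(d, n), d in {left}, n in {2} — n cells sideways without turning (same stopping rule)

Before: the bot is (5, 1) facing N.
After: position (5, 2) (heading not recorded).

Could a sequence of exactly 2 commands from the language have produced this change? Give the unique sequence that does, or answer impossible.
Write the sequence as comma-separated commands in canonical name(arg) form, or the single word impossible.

move(1), turn(right)

key: running turn(right) before move(1) would end elsewhere — order is forced
begin: (5, 1) facing N
1. move(1) → (5, 2) facing N
2. turn(right) → (5, 2) facing E
no other 2-command option fits: unique.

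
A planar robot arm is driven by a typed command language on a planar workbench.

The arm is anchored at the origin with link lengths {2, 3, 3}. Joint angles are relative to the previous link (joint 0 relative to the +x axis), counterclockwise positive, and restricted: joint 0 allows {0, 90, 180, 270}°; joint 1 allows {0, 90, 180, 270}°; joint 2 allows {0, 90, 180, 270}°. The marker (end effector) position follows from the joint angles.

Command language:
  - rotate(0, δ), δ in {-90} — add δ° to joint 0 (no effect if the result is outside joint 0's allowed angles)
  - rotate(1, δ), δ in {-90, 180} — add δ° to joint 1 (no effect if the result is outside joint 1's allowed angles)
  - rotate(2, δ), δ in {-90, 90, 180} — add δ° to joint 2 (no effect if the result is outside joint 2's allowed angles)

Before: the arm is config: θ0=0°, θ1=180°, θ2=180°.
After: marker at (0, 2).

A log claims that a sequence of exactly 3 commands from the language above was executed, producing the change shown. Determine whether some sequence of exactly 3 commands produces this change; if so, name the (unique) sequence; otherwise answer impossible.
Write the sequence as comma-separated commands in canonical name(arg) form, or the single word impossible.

rotate(0, -90), rotate(0, -90), rotate(0, -90)

t0: config: θ0=0°, θ1=180°, θ2=180°
1. rotate(0, -90) → config: θ0=270°, θ1=180°, θ2=180°
2. rotate(0, -90) → config: θ0=180°, θ1=180°, θ2=180°
3. rotate(0, -90) → config: θ0=90°, θ1=180°, θ2=180°
all 216 alternatives checked — unique.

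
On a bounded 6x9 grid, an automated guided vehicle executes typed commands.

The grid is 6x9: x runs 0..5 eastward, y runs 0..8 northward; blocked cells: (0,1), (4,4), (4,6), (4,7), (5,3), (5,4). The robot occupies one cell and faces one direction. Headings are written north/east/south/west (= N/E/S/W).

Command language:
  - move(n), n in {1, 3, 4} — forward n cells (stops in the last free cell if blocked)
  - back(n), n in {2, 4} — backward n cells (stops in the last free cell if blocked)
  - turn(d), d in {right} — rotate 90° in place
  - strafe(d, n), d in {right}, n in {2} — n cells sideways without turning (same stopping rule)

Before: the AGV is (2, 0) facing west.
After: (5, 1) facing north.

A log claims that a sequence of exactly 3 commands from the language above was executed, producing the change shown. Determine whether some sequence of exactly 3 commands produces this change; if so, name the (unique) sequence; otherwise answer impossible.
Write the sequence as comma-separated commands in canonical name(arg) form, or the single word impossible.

back(4), turn(right), move(1)

key: cell and facing (now N) both changed — the 3 commands mix motion and turning
t0: (2, 0) facing west
t=1 back(4) ⇒ (5, 0) facing west
t=2 turn(right) ⇒ (5, 0) facing north
t=3 move(1) ⇒ (5, 1) facing north
no other 3-command option fits: unique.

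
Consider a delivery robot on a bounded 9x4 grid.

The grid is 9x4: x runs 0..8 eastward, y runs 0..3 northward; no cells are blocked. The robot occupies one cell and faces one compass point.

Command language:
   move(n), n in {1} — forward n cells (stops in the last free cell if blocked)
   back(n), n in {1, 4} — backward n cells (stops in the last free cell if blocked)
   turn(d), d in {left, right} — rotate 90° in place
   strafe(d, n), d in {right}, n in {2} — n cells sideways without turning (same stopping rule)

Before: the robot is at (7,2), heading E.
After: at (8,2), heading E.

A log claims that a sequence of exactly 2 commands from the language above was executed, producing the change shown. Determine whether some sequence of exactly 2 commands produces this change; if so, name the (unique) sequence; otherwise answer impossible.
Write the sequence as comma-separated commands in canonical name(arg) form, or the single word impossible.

key: heading stays E — no command in the sequence turns
begin: at (7,2), heading E
t=1 move(1) ⇒ at (8,2), heading E
t=2 move(1) ⇒ at (8,2), heading E
all 36 alternatives checked — unique.

move(1), move(1)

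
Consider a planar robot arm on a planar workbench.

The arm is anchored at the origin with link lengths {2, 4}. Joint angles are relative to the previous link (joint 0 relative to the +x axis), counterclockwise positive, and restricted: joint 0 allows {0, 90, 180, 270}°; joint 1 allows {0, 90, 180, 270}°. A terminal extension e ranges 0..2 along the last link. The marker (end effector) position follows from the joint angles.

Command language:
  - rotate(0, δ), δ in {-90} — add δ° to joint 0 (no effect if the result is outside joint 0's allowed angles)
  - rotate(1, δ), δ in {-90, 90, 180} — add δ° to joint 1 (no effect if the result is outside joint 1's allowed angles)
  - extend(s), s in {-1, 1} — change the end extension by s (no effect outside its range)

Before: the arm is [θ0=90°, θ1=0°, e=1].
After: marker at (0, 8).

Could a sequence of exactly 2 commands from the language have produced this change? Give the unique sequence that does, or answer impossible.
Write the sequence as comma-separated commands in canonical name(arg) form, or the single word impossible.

begin: [θ0=90°, θ1=0°, e=1]
step 1 (extend(1)): [θ0=90°, θ1=0°, e=2]
step 2 (extend(1)): [θ0=90°, θ1=0°, e=2]
no rival 2-sequence matches.

extend(1), extend(1)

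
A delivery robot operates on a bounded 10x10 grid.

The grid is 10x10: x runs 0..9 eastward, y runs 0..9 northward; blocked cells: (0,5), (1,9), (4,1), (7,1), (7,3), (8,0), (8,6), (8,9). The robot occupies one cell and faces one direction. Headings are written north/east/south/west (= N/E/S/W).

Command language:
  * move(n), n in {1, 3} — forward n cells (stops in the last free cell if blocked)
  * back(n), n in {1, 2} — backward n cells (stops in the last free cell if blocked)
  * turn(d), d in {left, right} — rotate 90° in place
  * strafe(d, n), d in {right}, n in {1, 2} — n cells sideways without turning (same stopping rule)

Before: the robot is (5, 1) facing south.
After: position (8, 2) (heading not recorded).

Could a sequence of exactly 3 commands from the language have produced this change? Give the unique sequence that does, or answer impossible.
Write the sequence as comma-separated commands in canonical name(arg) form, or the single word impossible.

back(1), turn(left), move(3)

key: order matters: swapping back(1) and move(3) lands elsewhere
from: (5, 1) facing south
[1] after back(1): (5, 2) facing south
[2] after turn(left): (5, 2) facing east
[3] after move(3): (8, 2) facing east
no rival 3-sequence matches.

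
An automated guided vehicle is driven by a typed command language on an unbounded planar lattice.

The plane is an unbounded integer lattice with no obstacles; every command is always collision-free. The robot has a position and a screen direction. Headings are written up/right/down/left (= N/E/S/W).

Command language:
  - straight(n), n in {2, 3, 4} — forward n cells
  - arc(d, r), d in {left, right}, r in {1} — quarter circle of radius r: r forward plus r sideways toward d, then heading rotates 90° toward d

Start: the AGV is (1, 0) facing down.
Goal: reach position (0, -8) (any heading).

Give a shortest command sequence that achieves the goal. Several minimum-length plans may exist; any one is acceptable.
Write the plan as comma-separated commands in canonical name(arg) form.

straight(3), straight(4), arc(right, 1)

start: (1, 0) facing down
t=1 straight(3) ⇒ (1, -3) facing down
t=2 straight(4) ⇒ (1, -7) facing down
t=3 arc(right, 1) ⇒ (0, -8) facing left
minimal: 3 command(s), checked below 3.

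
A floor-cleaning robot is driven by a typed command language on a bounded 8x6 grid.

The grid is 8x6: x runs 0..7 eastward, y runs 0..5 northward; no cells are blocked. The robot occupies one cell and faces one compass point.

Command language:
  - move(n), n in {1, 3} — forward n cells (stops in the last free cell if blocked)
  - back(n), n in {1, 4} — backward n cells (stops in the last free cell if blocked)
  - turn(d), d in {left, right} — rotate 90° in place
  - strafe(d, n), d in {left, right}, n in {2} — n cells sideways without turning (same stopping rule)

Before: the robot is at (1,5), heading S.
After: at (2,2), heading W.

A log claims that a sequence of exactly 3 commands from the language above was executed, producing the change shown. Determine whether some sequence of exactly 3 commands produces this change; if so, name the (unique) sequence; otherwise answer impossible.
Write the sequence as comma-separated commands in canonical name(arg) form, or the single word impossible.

move(3), turn(right), back(1)

key: order matters: swapping move(3) and back(1) lands elsewhere
begin: at (1,5), heading S
t=1 move(3) ⇒ at (1,2), heading S
t=2 turn(right) ⇒ at (1,2), heading W
t=3 back(1) ⇒ at (2,2), heading W
all 512 alternatives checked — unique.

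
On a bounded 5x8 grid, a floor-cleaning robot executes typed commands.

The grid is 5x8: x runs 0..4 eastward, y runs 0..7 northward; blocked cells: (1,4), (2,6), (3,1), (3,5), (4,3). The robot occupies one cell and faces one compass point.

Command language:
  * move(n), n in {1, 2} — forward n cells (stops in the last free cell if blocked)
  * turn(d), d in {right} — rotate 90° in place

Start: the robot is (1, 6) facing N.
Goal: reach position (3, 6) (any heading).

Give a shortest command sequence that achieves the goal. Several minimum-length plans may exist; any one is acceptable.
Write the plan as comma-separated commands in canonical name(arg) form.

move(2), turn(right), move(2), turn(right), move(2)

t0: (1, 6) facing N
[1] after move(2): (1, 7) facing N
[2] after turn(right): (1, 7) facing E
[3] after move(2): (3, 7) facing E
[4] after turn(right): (3, 7) facing S
[5] after move(2): (3, 6) facing S
nothing shorter than 5 reaches the goal.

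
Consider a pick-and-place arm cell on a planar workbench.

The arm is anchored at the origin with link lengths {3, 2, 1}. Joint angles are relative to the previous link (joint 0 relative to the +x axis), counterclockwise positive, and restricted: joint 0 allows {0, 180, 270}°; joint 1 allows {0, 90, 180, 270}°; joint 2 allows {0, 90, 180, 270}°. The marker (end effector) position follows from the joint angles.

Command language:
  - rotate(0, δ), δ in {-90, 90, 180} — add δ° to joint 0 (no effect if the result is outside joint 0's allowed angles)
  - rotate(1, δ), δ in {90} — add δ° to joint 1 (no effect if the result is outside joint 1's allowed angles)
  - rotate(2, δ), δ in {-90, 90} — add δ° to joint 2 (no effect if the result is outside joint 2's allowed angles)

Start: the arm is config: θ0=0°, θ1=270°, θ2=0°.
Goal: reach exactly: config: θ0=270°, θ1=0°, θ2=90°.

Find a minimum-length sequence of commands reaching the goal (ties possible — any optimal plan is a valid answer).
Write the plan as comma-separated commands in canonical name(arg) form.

rotate(0, -90), rotate(2, 90), rotate(1, 90)

from: config: θ0=0°, θ1=270°, θ2=0°
t=1 rotate(0, -90) ⇒ config: θ0=270°, θ1=270°, θ2=0°
t=2 rotate(2, 90) ⇒ config: θ0=270°, θ1=270°, θ2=90°
t=3 rotate(1, 90) ⇒ config: θ0=270°, θ1=0°, θ2=90°
no 2-step plan works, so 3 is optimal.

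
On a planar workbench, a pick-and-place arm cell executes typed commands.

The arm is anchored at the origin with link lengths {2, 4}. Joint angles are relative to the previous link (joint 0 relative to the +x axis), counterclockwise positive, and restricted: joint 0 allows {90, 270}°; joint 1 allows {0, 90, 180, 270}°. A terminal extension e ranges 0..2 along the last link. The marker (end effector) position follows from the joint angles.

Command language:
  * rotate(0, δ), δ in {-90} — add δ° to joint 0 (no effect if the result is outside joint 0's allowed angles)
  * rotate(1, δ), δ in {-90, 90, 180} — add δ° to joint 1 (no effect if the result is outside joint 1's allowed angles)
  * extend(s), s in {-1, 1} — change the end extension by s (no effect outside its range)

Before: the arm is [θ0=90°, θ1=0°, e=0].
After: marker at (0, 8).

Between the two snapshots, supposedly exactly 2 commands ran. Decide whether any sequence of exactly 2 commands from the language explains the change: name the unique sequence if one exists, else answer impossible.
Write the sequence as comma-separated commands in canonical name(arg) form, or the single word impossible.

begin: [θ0=90°, θ1=0°, e=0]
1. extend(1) → [θ0=90°, θ1=0°, e=1]
2. extend(1) → [θ0=90°, θ1=0°, e=2]
no rival 2-sequence matches.

extend(1), extend(1)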